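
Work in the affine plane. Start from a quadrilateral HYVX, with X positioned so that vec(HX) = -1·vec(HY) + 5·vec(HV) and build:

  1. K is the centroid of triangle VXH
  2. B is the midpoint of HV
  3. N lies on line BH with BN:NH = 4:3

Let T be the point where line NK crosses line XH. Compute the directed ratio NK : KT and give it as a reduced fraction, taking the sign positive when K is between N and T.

Assign H = (0, 0), Y = (1, 0), V = (0, 1), X = (-1, 5) — the answer is frame-independent, so this choice is without loss of generality.
1. K is the centroid of triangle VXH ⇒ K = (-1/3, 2)
2. B is the midpoint of HV ⇒ B = (0, 1/2)
3. N lies on line BH with BN:NH = 4:3 ⇒ N = (0, 3/14)
line NK meets XH at T = (3/5, -3)
K = N + t·(T−N) with t = -5/9, so NK:KT = -5/9:14/9

NK:KT = -5/14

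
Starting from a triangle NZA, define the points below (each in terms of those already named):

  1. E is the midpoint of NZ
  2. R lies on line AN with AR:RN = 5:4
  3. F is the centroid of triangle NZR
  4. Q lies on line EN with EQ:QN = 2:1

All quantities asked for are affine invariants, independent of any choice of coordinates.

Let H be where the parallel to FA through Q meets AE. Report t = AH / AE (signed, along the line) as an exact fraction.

Work in coordinates with N = (0, 0), Z = (1, 0), A = (0, 1).
1. E is the midpoint of NZ ⇒ E = (1/2, 0)
2. R lies on line AN with AR:RN = 5:4 ⇒ R = (0, 4/9)
3. F is the centroid of triangle NZR ⇒ F = (1/3, 4/27)
4. Q lies on line EN with EQ:QN = 2:1 ⇒ Q = (1/6, 0)
through Q parallel to FA: direction (-1/3, 23/27); meets AE at H = (-31/30, 46/15)
H = A + t·(E−A) with t = -31/15

t = -31/15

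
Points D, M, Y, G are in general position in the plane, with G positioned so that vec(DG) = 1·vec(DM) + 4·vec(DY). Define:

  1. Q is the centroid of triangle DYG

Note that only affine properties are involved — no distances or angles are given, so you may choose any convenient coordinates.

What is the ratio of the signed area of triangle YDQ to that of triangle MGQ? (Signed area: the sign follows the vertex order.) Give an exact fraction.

Choose coordinates D = (0, 0), M = (1, 0), Y = (0, 1), G = (1, 4).
1. Q is the centroid of triangle DYG ⇒ Q = (1/3, 5/3)
2·[YDQ] = 1/3, 2·[MGQ] = 8/3
[YDQ]:[MGQ] = 1/3:8/3 = 1/8

[YDQ]:[MGQ] = 1/8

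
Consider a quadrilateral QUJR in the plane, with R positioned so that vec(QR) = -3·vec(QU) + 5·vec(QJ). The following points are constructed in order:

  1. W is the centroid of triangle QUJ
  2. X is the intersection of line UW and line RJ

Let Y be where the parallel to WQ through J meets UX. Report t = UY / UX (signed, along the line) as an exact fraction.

Work in coordinates with Q = (0, 0), U = (1, 0), J = (0, 1), R = (-3, 5).
1. W is the centroid of triangle QUJ ⇒ W = (1/3, 1/3)
2. X is the intersection of line UW and line RJ ⇒ X = (3/5, 1/5)
through J parallel to WQ: direction (-1/3, -1/3); meets UX at Y = (-1/3, 2/3)
Y = U + t·(X−U) with t = 10/3

t = 10/3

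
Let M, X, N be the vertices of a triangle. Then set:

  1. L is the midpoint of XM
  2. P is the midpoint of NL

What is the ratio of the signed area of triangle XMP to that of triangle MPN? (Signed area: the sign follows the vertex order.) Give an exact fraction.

[XMP]:[MPN] = -2

Choose coordinates M = (0, 0), X = (1, 0), N = (0, 1).
1. L is the midpoint of XM ⇒ L = (1/2, 0)
2. P is the midpoint of NL ⇒ P = (1/4, 1/2)
2·[XMP] = -1/2, 2·[MPN] = 1/4
[XMP]:[MPN] = -1/2:1/4 = -2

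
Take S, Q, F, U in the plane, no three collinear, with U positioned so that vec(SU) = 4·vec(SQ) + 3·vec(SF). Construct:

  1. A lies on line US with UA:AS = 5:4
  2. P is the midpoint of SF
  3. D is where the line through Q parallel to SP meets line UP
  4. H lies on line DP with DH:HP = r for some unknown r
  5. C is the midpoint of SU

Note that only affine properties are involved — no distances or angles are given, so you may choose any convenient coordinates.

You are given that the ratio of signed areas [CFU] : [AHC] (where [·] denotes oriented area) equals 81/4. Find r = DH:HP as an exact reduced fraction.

r = 5/4

Choose coordinates S = (0, 0), Q = (1, 0), F = (0, 1), U = (4, 3).
1. A lies on line US with UA:AS = 5:4 ⇒ A = (16/9, 4/3)
2. P is the midpoint of SF ⇒ P = (0, 1/2)
3. D is where the line through Q parallel to SP meets line UP ⇒ D = (1, 9/8)
4. With DH:HP = r, write λ = r/(r+1) so H = D + λ·(P−D); H is affine-linear in λ
5. C is the midpoint of SU ⇒ C = (2, 3/2)
Every point depending on H is an affine combination of H and λ-independent points, so each such coordinate is linear in λ; the λ² term in each signed area is a multiple of (P−D)×(P−D) = 0, so 2·[CFU] and 2·[AHC] are each linear in λ. Evaluating at λ=0 and λ=1:
  2·[CFU] = -2,   2·[AHC] = -1/36·λ − 1/12
So [CFU]:[AHC] = (-2) / (-1/36·λ − 1/12). Setting this equal to 81/4:
  -2 = 81/4·(-1/36·λ − 1/12)  ⇒  λ = 5/9
Then r = λ/(1−λ) = (5/9)/(4/9) = 5/4. Check: with r = 5/4, H = (4/9, 7/9) and [CFU]:[AHC] = 81/4 as required.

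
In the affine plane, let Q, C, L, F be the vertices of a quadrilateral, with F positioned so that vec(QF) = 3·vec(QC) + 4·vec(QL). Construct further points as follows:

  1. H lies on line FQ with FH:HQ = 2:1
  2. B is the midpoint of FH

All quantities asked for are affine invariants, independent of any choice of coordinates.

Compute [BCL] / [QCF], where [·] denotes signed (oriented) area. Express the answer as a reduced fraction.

[BCL]:[QCF] = -11/12

Work in coordinates with Q = (0, 0), C = (1, 0), L = (0, 1), F = (3, 4).
1. H lies on line FQ with FH:HQ = 2:1 ⇒ H = (1, 4/3)
2. B is the midpoint of FH ⇒ B = (2, 8/3)
2·[BCL] = -11/3, 2·[QCF] = 4
[BCL]:[QCF] = -11/3:4 = -11/12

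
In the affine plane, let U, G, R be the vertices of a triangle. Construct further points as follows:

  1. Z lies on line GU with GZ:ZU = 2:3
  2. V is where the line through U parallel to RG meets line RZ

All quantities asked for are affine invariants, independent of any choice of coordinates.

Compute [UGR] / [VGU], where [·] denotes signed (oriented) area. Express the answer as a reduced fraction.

[UGR]:[VGU] = 2/3

Choose coordinates U = (0, 0), G = (1, 0), R = (0, 1).
1. Z lies on line GU with GZ:ZU = 2:3 ⇒ Z = (3/5, 0)
2. V is where the line through U parallel to RG meets line RZ ⇒ V = (3/2, -3/2)
2·[UGR] = 1, 2·[VGU] = 3/2
[UGR]:[VGU] = 1:3/2 = 2/3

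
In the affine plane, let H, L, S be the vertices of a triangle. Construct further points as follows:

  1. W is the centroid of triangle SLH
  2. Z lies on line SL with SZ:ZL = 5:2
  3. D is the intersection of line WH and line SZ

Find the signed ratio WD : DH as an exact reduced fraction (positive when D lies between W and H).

Assign H = (0, 0), L = (1, 0), S = (0, 1) — the answer is frame-independent, so this choice is without loss of generality.
1. W is the centroid of triangle SLH ⇒ W = (1/3, 1/3)
2. Z lies on line SL with SZ:ZL = 5:2 ⇒ Z = (5/7, 2/7)
3. D is the intersection of line WH and line SZ ⇒ D = (1/2, 1/2)
D = W + t·(H−W) with t = -1/2, so WD:DH = t:(1−t) = -1/2:3/2

WD:DH = -1/3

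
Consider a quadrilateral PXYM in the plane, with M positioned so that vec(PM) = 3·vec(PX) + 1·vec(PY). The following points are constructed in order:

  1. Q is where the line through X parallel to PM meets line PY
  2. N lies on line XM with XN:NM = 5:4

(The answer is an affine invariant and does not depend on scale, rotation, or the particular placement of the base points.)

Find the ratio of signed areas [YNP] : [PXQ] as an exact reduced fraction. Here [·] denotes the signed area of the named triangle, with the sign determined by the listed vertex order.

[YNP]:[PXQ] = 19/3

Set P = (0, 0), X = (1, 0), Y = (0, 1), M = (3, 1); any affine frame gives the same invariant.
1. Q is where the line through X parallel to PM meets line PY ⇒ Q = (0, -1/3)
2. N lies on line XM with XN:NM = 5:4 ⇒ N = (19/9, 5/9)
2·[YNP] = -19/9, 2·[PXQ] = -1/3
[YNP]:[PXQ] = -19/9:-1/3 = 19/3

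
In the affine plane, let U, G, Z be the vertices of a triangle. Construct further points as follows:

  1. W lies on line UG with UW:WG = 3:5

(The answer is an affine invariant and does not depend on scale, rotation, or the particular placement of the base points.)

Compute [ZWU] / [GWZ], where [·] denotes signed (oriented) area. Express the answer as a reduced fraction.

Choose coordinates U = (0, 0), G = (1, 0), Z = (0, 1).
1. W lies on line UG with UW:WG = 3:5 ⇒ W = (3/8, 0)
2·[ZWU] = -3/8, 2·[GWZ] = -5/8
[ZWU]:[GWZ] = -3/8:-5/8 = 3/5

[ZWU]:[GWZ] = 3/5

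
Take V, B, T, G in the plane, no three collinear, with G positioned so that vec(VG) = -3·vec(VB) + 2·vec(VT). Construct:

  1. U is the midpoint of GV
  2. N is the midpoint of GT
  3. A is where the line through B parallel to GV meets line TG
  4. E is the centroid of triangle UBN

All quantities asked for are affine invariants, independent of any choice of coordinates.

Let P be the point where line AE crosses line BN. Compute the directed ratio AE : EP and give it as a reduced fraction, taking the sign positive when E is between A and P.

Work in coordinates with V = (0, 0), B = (1, 0), T = (0, 1), G = (-3, 2).
1. U is the midpoint of GV ⇒ U = (-3/2, 1)
2. N is the midpoint of GT ⇒ N = (-3/2, 3/2)
3. A is where the line through B parallel to GV meets line TG ⇒ A = (-1, 4/3)
4. E is the centroid of triangle UBN ⇒ E = (-2/3, 5/6)
line AE meets BN at P = (-23/27, 10/9)
E = A + t·(P−A) with t = 9/4, so AE:EP = 9/4:-5/4

AE:EP = -9/5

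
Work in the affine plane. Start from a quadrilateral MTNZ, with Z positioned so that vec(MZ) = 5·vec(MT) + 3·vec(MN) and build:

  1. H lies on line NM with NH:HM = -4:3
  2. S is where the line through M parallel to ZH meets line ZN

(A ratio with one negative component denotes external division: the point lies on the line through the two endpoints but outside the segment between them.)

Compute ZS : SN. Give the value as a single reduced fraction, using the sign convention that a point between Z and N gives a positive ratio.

Choose coordinates M = (0, 0), T = (1, 0), N = (0, 1), Z = (5, 3).
1. H lies on line NM with NH:HM = -4:3 ⇒ H = (0, -3)
2. S is where the line through M parallel to ZH meets line ZN ⇒ S = (5/4, 3/2)
S = Z + t·(N−Z) with t = 3/4, so ZS:SN = t:(1−t) = 3/4:1/4

ZS:SN = 3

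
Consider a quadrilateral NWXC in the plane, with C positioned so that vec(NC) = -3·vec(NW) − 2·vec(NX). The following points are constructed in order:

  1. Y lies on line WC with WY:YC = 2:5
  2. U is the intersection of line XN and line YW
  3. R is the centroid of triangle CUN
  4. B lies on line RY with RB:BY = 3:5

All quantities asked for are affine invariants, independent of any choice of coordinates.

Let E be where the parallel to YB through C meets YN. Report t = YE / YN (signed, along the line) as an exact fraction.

Choose coordinates N = (0, 0), W = (1, 0), X = (0, 1), C = (-3, -2).
1. Y lies on line WC with WY:YC = 2:5 ⇒ Y = (-1/7, -4/7)
2. U is the intersection of line XN and line YW ⇒ U = (0, -1/2)
3. R is the centroid of triangle CUN ⇒ R = (-1, -5/6)
4. B lies on line RY with RB:BY = 3:5 ⇒ B = (-19/28, -247/336)
through C parallel to YB: direction (-15/28, -55/336); meets YN at E = (-39/133, -156/133)
E = Y + t·(N−Y) with t = -20/19

t = -20/19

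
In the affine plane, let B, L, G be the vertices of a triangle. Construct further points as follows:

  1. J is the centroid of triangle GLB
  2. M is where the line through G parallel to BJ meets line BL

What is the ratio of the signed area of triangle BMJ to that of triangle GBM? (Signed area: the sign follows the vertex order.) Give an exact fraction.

Work in coordinates with B = (0, 0), L = (1, 0), G = (0, 1).
1. J is the centroid of triangle GLB ⇒ J = (1/3, 1/3)
2. M is where the line through G parallel to BJ meets line BL ⇒ M = (-1, 0)
2·[BMJ] = -1/3, 2·[GBM] = -1
[BMJ]:[GBM] = -1/3:-1 = 1/3

[BMJ]:[GBM] = 1/3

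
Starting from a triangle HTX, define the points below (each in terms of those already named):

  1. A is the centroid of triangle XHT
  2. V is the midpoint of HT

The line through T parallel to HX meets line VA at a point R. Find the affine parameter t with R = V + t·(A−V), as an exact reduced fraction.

Choose coordinates H = (0, 0), T = (1, 0), X = (0, 1).
1. A is the centroid of triangle XHT ⇒ A = (1/3, 1/3)
2. V is the midpoint of HT ⇒ V = (1/2, 0)
through T parallel to HX: direction (0, 1); meets VA at R = (1, -1)
R = V + t·(A−V) with t = -3

t = -3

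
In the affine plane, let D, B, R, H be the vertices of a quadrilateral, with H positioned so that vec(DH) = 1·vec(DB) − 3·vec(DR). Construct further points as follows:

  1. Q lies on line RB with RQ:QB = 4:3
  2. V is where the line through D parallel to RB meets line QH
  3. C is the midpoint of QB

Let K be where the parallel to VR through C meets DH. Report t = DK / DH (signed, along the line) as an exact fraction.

Choose coordinates D = (0, 0), B = (1, 0), R = (0, 1), H = (1, -3).
1. Q lies on line RB with RQ:QB = 4:3 ⇒ Q = (4/7, 3/7)
2. V is where the line through D parallel to RB meets line QH ⇒ V = (5/7, -5/7)
3. C is the midpoint of QB ⇒ C = (11/14, 3/14)
through C parallel to VR: direction (-5/7, 12/7); meets DH at K = (-7/2, 21/2)
K = D + t·(H−D) with t = -7/2

t = -7/2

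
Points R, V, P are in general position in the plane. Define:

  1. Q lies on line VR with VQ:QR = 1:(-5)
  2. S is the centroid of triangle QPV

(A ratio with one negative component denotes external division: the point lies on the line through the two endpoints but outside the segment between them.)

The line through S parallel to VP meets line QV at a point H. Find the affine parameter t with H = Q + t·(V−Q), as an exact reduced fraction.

Set R = (0, 0), V = (1, 0), P = (0, 1); any affine frame gives the same invariant.
1. Q lies on line VR with VQ:QR = 1:(-5) ⇒ Q = (5/4, 0)
2. S is the centroid of triangle QPV ⇒ S = (3/4, 1/3)
through S parallel to VP: direction (-1, 1); meets QV at H = (13/12, 0)
H = Q + t·(V−Q) with t = 2/3

t = 2/3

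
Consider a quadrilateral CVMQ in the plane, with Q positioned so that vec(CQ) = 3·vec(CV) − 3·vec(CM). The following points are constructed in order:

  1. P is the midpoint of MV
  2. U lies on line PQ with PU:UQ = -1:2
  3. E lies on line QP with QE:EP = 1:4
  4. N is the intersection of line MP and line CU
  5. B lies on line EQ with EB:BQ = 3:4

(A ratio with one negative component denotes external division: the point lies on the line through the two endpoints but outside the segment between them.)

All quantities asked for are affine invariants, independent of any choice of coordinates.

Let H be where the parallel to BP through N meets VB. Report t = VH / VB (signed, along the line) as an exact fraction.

Choose coordinates C = (0, 0), V = (1, 0), M = (0, 1), Q = (3, -3).
1. P is the midpoint of MV ⇒ P = (1/2, 1/2)
2. U lies on line PQ with PU:UQ = -1:2 ⇒ U = (-2, 4)
3. E lies on line QP with QE:EP = 1:4 ⇒ E = (5/2, -23/10)
4. N is the intersection of line MP and line CU ⇒ N = (-1, 2)
5. B lies on line EQ with EB:BQ = 3:4 ⇒ B = (19/7, -13/5)
through N parallel to BP: direction (-31/14, 31/10); meets VB at H = (55/7, -52/5)
H = V + t·(B−V) with t = 4

t = 4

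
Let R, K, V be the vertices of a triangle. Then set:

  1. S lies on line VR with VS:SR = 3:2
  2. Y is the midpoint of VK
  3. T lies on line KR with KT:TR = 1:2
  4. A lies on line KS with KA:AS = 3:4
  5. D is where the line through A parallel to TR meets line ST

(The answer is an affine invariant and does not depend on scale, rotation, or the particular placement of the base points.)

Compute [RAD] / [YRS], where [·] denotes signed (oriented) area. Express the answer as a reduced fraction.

Work in coordinates with R = (0, 0), K = (1, 0), V = (0, 1).
1. S lies on line VR with VS:SR = 3:2 ⇒ S = (0, 2/5)
2. Y is the midpoint of VK ⇒ Y = (1/2, 1/2)
3. T lies on line KR with KT:TR = 1:2 ⇒ T = (2/3, 0)
4. A lies on line KS with KA:AS = 3:4 ⇒ A = (4/7, 6/35)
5. D is where the line through A parallel to TR meets line ST ⇒ D = (8/21, 6/35)
2·[RAD] = 8/245, 2·[YRS] = -1/5
[RAD]:[YRS] = 8/245:-1/5 = -8/49

[RAD]:[YRS] = -8/49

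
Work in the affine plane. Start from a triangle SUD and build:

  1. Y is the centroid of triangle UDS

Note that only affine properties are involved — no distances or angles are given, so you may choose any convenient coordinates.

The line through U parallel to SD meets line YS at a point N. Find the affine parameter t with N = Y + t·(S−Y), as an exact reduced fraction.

t = -2

Work in coordinates with S = (0, 0), U = (1, 0), D = (0, 1).
1. Y is the centroid of triangle UDS ⇒ Y = (1/3, 1/3)
through U parallel to SD: direction (0, 1); meets YS at N = (1, 1)
N = Y + t·(S−Y) with t = -2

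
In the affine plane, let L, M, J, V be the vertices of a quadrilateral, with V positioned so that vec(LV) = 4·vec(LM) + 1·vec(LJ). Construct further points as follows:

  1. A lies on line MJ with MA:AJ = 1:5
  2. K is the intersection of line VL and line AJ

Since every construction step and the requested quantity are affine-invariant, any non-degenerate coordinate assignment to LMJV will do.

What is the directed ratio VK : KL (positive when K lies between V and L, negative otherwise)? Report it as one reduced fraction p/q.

Set L = (0, 0), M = (1, 0), J = (0, 1), V = (4, 1); any affine frame gives the same invariant.
1. A lies on line MJ with MA:AJ = 1:5 ⇒ A = (5/6, 1/6)
2. K is the intersection of line VL and line AJ ⇒ K = (4/5, 1/5)
K = V + t·(L−V) with t = 4/5, so VK:KL = t:(1−t) = 4/5:1/5

VK:KL = 4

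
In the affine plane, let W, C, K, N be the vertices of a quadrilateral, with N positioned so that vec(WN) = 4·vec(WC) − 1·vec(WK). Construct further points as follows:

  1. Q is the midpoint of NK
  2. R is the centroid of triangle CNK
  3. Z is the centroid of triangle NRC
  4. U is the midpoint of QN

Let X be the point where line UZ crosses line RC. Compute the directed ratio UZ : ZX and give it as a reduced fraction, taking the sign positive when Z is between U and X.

UZ:ZX = 1/2

Assign W = (0, 0), C = (1, 0), K = (0, 1), N = (4, -1) — the answer is frame-independent, so this choice is without loss of generality.
1. Q is the midpoint of NK ⇒ Q = (2, 0)
2. R is the centroid of triangle CNK ⇒ R = (5/3, 0)
3. Z is the centroid of triangle NRC ⇒ Z = (20/9, -1/3)
4. U is the midpoint of QN ⇒ U = (3, -1/2)
line UZ meets RC at X = (2/3, 0)
Z = U + t·(X−U) with t = 1/3, so UZ:ZX = 1/3:2/3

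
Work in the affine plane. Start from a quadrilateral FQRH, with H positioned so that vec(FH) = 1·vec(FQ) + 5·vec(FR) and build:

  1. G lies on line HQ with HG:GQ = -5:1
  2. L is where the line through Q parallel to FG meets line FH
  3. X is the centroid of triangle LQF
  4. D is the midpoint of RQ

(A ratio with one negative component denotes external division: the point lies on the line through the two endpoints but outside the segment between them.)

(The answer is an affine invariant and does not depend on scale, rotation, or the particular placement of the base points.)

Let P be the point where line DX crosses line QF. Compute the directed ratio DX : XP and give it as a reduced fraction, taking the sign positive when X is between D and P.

Set F = (0, 0), Q = (1, 0), R = (0, 1), H = (1, 5); any affine frame gives the same invariant.
1. G lies on line HQ with HG:GQ = -5:1 ⇒ G = (1, -5/4)
2. L is where the line through Q parallel to FG meets line FH ⇒ L = (1/5, 1)
3. X is the centroid of triangle LQF ⇒ X = (2/5, 1/3)
4. D is the midpoint of RQ ⇒ D = (1/2, 1/2)
line DX meets QF at P = (1/5, 0)
X = D + t·(P−D) with t = 1/3, so DX:XP = 1/3:2/3

DX:XP = 1/2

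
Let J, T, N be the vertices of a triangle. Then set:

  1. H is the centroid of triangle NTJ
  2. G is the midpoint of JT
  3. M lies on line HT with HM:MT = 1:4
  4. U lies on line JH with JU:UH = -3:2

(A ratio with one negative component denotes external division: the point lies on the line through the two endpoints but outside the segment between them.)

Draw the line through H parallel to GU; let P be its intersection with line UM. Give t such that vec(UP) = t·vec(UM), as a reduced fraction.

t = 2

Set J = (0, 0), T = (1, 0), N = (0, 1); any affine frame gives the same invariant.
1. H is the centroid of triangle NTJ ⇒ H = (1/3, 1/3)
2. G is the midpoint of JT ⇒ G = (1/2, 0)
3. M lies on line HT with HM:MT = 1:4 ⇒ M = (7/15, 4/15)
4. U lies on line JH with JU:UH = -3:2 ⇒ U = (1, 1)
through H parallel to GU: direction (1/2, 1); meets UM at P = (-1/15, -7/15)
P = U + t·(M−U) with t = 2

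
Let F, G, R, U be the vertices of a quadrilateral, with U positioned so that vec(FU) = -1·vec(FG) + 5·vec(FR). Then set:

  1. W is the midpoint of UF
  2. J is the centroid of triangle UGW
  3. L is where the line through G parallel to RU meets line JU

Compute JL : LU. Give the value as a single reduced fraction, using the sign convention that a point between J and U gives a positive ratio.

JL:LU = -13/18

Assign F = (0, 0), G = (1, 0), R = (0, 1), U = (-1, 5) — the answer is frame-independent, so this choice is without loss of generality.
1. W is the midpoint of UF ⇒ W = (-1/2, 5/2)
2. J is the centroid of triangle UGW ⇒ J = (-1/6, 5/2)
3. L is where the line through G parallel to RU meets line JU ⇒ L = (2, -4)
L = J + t·(U−J) with t = -13/5, so JL:LU = t:(1−t) = -13/5:18/5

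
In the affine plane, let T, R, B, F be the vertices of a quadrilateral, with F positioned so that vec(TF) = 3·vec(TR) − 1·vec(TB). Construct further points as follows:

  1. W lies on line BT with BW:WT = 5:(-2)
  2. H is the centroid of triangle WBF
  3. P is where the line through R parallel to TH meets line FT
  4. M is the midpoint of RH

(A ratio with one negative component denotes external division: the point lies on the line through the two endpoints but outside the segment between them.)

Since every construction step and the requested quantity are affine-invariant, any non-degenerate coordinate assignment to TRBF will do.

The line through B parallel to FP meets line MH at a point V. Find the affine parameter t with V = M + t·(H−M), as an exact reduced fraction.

t = -7

Choose coordinates T = (0, 0), R = (1, 0), B = (0, 1), F = (3, -1).
1. W lies on line BT with BW:WT = 5:(-2) ⇒ W = (0, -2/3)
2. H is the centroid of triangle WBF ⇒ H = (1, -2/9)
3. P is where the line through R parallel to TH meets line FT ⇒ P = (-2, 2/3)
4. M is the midpoint of RH ⇒ M = (1, -1/9)
through B parallel to FP: direction (-5, 5/3); meets MH at V = (1, 2/3)
V = M + t·(H−M) with t = -7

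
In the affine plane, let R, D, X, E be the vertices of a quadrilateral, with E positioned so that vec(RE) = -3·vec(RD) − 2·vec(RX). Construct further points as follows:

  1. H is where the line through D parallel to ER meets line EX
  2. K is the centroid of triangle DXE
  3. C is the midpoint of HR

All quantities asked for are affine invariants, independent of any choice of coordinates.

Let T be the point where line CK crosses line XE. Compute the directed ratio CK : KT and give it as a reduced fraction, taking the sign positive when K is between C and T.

Assign R = (0, 0), D = (1, 0), X = (0, 1), E = (-3, -2) — the answer is frame-independent, so this choice is without loss of generality.
1. H is where the line through D parallel to ER meets line EX ⇒ H = (-5, -4)
2. K is the centroid of triangle DXE ⇒ K = (-2/3, -1/3)
3. C is the midpoint of HR ⇒ C = (-5/2, -2)
line CK meets XE at T = (-8, -7)
K = C + t·(T−C) with t = -1/3, so CK:KT = -1/3:4/3

CK:KT = -1/4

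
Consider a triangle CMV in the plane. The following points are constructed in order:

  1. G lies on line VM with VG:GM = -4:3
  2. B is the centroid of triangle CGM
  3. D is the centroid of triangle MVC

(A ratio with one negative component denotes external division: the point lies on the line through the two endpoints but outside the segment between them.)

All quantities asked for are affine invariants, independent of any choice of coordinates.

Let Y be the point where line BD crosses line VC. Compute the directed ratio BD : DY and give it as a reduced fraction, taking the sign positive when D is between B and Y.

BD:DY = 4

Assign C = (0, 0), M = (1, 0), V = (0, 1) — the answer is frame-independent, so this choice is without loss of generality.
1. G lies on line VM with VG:GM = -4:3 ⇒ G = (4, -3)
2. B is the centroid of triangle CGM ⇒ B = (5/3, -1)
3. D is the centroid of triangle MVC ⇒ D = (1/3, 1/3)
line BD meets VC at Y = (0, 2/3)
D = B + t·(Y−B) with t = 4/5, so BD:DY = 4/5:1/5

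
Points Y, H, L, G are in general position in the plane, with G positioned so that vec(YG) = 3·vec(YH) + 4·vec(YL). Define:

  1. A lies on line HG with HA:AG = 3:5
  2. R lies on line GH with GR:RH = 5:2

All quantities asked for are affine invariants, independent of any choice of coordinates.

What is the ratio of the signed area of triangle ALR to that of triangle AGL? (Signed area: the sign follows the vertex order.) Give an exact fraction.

[ALR]:[AGL] = 1/7

Work in coordinates with Y = (0, 0), H = (1, 0), L = (0, 1), G = (3, 4).
1. A lies on line HG with HA:AG = 3:5 ⇒ A = (7/4, 3/2)
2. R lies on line GH with GR:RH = 5:2 ⇒ R = (11/7, 8/7)
2·[ALR] = 15/28, 2·[AGL] = 15/4
[ALR]:[AGL] = 15/28:15/4 = 1/7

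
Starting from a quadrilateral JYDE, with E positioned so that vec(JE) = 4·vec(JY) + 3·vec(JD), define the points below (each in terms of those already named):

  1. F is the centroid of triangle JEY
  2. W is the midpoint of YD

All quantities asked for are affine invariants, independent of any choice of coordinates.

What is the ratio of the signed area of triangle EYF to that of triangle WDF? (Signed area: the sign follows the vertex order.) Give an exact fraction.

[EYF]:[WDF] = 6/5

Set J = (0, 0), Y = (1, 0), D = (0, 1), E = (4, 3); any affine frame gives the same invariant.
1. F is the centroid of triangle JEY ⇒ F = (5/3, 1)
2. W is the midpoint of YD ⇒ W = (1/2, 1/2)
2·[EYF] = -1, 2·[WDF] = -5/6
[EYF]:[WDF] = -1:-5/6 = 6/5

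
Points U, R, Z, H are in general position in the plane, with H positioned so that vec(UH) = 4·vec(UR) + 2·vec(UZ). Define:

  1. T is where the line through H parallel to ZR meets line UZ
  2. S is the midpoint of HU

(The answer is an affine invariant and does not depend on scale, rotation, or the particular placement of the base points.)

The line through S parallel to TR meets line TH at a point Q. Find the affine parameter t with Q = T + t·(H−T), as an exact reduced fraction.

t = 7/20

Set U = (0, 0), R = (1, 0), Z = (0, 1), H = (4, 2); any affine frame gives the same invariant.
1. T is where the line through H parallel to ZR meets line UZ ⇒ T = (0, 6)
2. S is the midpoint of HU ⇒ S = (2, 1)
through S parallel to TR: direction (1, -6); meets TH at Q = (7/5, 23/5)
Q = T + t·(H−T) with t = 7/20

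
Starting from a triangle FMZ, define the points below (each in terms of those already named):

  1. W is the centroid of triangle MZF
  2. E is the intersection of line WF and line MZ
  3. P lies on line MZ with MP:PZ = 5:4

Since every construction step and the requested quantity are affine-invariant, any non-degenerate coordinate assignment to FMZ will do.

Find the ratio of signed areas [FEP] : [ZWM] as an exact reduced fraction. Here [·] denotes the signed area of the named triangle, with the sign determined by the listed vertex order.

[FEP]:[ZWM] = 1/6

Assign F = (0, 0), M = (1, 0), Z = (0, 1) — the answer is frame-independent, so this choice is without loss of generality.
1. W is the centroid of triangle MZF ⇒ W = (1/3, 1/3)
2. E is the intersection of line WF and line MZ ⇒ E = (1/2, 1/2)
3. P lies on line MZ with MP:PZ = 5:4 ⇒ P = (4/9, 5/9)
2·[FEP] = 1/18, 2·[ZWM] = 1/3
[FEP]:[ZWM] = 1/18:1/3 = 1/6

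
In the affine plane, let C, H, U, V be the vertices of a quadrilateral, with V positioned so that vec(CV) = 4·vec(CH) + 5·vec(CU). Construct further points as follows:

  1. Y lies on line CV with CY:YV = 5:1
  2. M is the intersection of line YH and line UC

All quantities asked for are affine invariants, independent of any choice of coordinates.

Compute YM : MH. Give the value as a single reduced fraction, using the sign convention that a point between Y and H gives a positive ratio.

YM:MH = -10/3

Assign C = (0, 0), H = (1, 0), U = (0, 1), V = (4, 5) — the answer is frame-independent, so this choice is without loss of generality.
1. Y lies on line CV with CY:YV = 5:1 ⇒ Y = (10/3, 25/6)
2. M is the intersection of line YH and line UC ⇒ M = (0, -25/14)
M = Y + t·(H−Y) with t = 10/7, so YM:MH = t:(1−t) = 10/7:-3/7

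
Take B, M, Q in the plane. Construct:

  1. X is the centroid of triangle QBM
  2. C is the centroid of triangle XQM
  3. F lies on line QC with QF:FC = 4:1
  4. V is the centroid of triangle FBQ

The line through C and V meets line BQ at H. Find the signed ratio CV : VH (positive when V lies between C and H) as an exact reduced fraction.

Set B = (0, 0), M = (1, 0), Q = (0, 1); any affine frame gives the same invariant.
1. X is the centroid of triangle QBM ⇒ X = (1/3, 1/3)
2. C is the centroid of triangle XQM ⇒ C = (4/9, 4/9)
3. F lies on line QC with QF:FC = 4:1 ⇒ F = (16/45, 5/9)
4. V is the centroid of triangle FBQ ⇒ V = (16/135, 14/27)
line CV meets BQ at H = (0, 6/11)
V = C + t·(H−C) with t = 11/15, so CV:VH = 11/15:4/15

CV:VH = 11/4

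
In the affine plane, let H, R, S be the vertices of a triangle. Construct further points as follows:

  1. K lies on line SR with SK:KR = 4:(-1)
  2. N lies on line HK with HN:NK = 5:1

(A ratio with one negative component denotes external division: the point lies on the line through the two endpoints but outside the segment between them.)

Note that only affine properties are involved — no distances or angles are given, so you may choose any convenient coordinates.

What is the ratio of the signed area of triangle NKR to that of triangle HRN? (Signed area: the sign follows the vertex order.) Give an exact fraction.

[NKR]:[HRN] = -1/5

Work in coordinates with H = (0, 0), R = (1, 0), S = (0, 1).
1. K lies on line SR with SK:KR = 4:(-1) ⇒ K = (4/3, -1/3)
2. N lies on line HK with HN:NK = 5:1 ⇒ N = (10/9, -5/18)
2·[NKR] = 1/18, 2·[HRN] = -5/18
[NKR]:[HRN] = 1/18:-5/18 = -1/5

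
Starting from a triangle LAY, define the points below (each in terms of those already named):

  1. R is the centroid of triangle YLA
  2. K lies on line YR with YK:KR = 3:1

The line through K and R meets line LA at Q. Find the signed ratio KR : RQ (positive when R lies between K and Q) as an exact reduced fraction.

Assign L = (0, 0), A = (1, 0), Y = (0, 1) — the answer is frame-independent, so this choice is without loss of generality.
1. R is the centroid of triangle YLA ⇒ R = (1/3, 1/3)
2. K lies on line YR with YK:KR = 3:1 ⇒ K = (1/4, 1/2)
line KR meets LA at Q = (1/2, 0)
R = K + t·(Q−K) with t = 1/3, so KR:RQ = 1/3:2/3

KR:RQ = 1/2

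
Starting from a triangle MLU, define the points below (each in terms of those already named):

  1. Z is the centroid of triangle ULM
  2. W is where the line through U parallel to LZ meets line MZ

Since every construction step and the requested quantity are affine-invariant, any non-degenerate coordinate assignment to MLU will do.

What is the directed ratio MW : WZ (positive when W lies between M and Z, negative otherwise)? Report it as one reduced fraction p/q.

Choose coordinates M = (0, 0), L = (1, 0), U = (0, 1).
1. Z is the centroid of triangle ULM ⇒ Z = (1/3, 1/3)
2. W is where the line through U parallel to LZ meets line MZ ⇒ W = (2/3, 2/3)
W = M + t·(Z−M) with t = 2, so MW:WZ = t:(1−t) = 2:-1

MW:WZ = -2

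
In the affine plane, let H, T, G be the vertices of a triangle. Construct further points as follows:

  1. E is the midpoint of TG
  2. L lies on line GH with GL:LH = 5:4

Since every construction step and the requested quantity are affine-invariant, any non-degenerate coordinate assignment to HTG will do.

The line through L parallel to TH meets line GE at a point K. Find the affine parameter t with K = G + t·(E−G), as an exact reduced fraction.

t = 10/9

Work in coordinates with H = (0, 0), T = (1, 0), G = (0, 1).
1. E is the midpoint of TG ⇒ E = (1/2, 1/2)
2. L lies on line GH with GL:LH = 5:4 ⇒ L = (0, 4/9)
through L parallel to TH: direction (-1, 0); meets GE at K = (5/9, 4/9)
K = G + t·(E−G) with t = 10/9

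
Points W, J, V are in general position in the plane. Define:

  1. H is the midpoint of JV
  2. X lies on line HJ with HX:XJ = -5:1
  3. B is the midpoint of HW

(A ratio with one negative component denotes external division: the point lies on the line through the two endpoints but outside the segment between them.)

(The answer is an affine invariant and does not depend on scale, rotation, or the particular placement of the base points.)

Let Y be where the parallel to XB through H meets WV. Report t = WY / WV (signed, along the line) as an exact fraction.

Choose coordinates W = (0, 0), J = (1, 0), V = (0, 1).
1. H is the midpoint of JV ⇒ H = (1/2, 1/2)
2. X lies on line HJ with HX:XJ = -5:1 ⇒ X = (9/8, -1/8)
3. B is the midpoint of HW ⇒ B = (1/4, 1/4)
through H parallel to XB: direction (-7/8, 3/8); meets WV at Y = (0, 5/7)
Y = W + t·(V−W) with t = 5/7

t = 5/7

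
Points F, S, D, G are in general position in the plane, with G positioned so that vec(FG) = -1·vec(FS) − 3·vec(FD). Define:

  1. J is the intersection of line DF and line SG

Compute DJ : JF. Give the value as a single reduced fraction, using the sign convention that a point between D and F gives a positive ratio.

Choose coordinates F = (0, 0), S = (1, 0), D = (0, 1), G = (-1, -3).
1. J is the intersection of line DF and line SG ⇒ J = (0, -3/2)
J = D + t·(F−D) with t = 5/2, so DJ:JF = t:(1−t) = 5/2:-3/2

DJ:JF = -5/3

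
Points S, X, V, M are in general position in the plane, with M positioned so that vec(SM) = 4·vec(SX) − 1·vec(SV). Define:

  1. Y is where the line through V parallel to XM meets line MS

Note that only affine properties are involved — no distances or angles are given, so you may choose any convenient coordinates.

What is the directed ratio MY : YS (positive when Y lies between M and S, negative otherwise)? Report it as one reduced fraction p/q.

Choose coordinates S = (0, 0), X = (1, 0), V = (0, 1), M = (4, -1).
1. Y is where the line through V parallel to XM meets line MS ⇒ Y = (12, -3)
Y = M + t·(S−M) with t = -2, so MY:YS = t:(1−t) = -2:3

MY:YS = -2/3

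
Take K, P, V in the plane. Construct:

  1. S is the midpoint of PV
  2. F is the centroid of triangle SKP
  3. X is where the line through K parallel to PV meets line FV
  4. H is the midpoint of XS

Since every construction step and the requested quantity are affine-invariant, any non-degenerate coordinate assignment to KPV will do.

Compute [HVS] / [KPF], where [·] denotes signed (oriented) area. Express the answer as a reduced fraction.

[HVS]:[KPF] = -3/2

Assign K = (0, 0), P = (1, 0), V = (0, 1) — the answer is frame-independent, so this choice is without loss of generality.
1. S is the midpoint of PV ⇒ S = (1/2, 1/2)
2. F is the centroid of triangle SKP ⇒ F = (1/2, 1/6)
3. X is where the line through K parallel to PV meets line FV ⇒ X = (3/2, -3/2)
4. H is the midpoint of XS ⇒ H = (1, -1/2)
2·[HVS] = -1/4, 2·[KPF] = 1/6
[HVS]:[KPF] = -1/4:1/6 = -3/2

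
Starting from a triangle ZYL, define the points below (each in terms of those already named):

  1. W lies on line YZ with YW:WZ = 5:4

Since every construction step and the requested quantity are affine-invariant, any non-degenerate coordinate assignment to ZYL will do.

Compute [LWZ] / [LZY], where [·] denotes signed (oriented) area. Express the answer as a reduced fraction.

[LWZ]:[LZY] = -4/9

Choose coordinates Z = (0, 0), Y = (1, 0), L = (0, 1).
1. W lies on line YZ with YW:WZ = 5:4 ⇒ W = (4/9, 0)
2·[LWZ] = -4/9, 2·[LZY] = 1
[LWZ]:[LZY] = -4/9:1 = -4/9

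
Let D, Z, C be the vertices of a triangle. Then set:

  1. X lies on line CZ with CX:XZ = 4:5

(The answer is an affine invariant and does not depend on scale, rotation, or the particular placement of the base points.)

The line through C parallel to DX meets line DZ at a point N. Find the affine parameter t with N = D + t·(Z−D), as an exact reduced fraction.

t = -4/5

Set D = (0, 0), Z = (1, 0), C = (0, 1); any affine frame gives the same invariant.
1. X lies on line CZ with CX:XZ = 4:5 ⇒ X = (4/9, 5/9)
through C parallel to DX: direction (4/9, 5/9); meets DZ at N = (-4/5, 0)
N = D + t·(Z−D) with t = -4/5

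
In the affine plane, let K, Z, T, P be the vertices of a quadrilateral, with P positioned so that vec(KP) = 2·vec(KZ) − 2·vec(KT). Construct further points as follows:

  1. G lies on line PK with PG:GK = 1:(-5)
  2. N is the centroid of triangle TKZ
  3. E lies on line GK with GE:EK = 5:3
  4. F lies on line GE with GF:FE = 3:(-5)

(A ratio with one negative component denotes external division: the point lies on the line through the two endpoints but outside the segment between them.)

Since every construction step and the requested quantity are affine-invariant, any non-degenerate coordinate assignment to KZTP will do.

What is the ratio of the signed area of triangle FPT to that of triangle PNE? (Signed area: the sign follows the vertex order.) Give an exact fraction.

[FPT]:[PNE] = -273/68

Set K = (0, 0), Z = (1, 0), T = (0, 1), P = (2, -2); any affine frame gives the same invariant.
1. G lies on line PK with PG:GK = 1:(-5) ⇒ G = (5/2, -5/2)
2. N is the centroid of triangle TKZ ⇒ N = (1/3, 1/3)
3. E lies on line GK with GE:EK = 5:3 ⇒ E = (15/16, -15/16)
4. F lies on line GE with GF:FE = 3:(-5) ⇒ F = (155/32, -155/32)
2·[FPT] = -91/32, 2·[PNE] = 17/24
[FPT]:[PNE] = -91/32:17/24 = -273/68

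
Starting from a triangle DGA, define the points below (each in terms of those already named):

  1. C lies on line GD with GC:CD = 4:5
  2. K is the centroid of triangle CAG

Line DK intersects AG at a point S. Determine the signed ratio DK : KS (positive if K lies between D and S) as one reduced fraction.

Assign D = (0, 0), G = (1, 0), A = (0, 1) — the answer is frame-independent, so this choice is without loss of generality.
1. C lies on line GD with GC:CD = 4:5 ⇒ C = (5/9, 0)
2. K is the centroid of triangle CAG ⇒ K = (14/27, 1/3)
line DK meets AG at S = (14/23, 9/23)
K = D + t·(S−D) with t = 23/27, so DK:KS = 23/27:4/27

DK:KS = 23/4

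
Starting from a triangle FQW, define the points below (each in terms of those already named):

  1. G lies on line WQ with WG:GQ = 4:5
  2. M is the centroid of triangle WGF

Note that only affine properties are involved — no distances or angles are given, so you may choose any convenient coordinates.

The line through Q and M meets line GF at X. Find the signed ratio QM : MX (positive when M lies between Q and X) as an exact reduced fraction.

Set F = (0, 0), Q = (1, 0), W = (0, 1); any affine frame gives the same invariant.
1. G lies on line WQ with WG:GQ = 4:5 ⇒ G = (4/9, 5/9)
2. M is the centroid of triangle WGF ⇒ M = (4/27, 14/27)
line QM meets GF at X = (56/171, 70/171)
M = Q + t·(X−Q) with t = 19/15, so QM:MX = 19/15:-4/15

QM:MX = -19/4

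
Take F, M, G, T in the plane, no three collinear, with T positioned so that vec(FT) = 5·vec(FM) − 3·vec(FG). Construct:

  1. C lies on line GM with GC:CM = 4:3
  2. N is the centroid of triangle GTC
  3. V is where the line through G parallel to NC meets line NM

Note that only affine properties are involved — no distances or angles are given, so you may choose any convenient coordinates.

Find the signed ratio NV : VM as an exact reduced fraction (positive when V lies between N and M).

NV:VM = -4/7

Work in coordinates with F = (0, 0), M = (1, 0), G = (0, 1), T = (5, -3).
1. C lies on line GM with GC:CM = 4:3 ⇒ C = (4/7, 3/7)
2. N is the centroid of triangle GTC ⇒ N = (13/7, -11/21)
3. V is where the line through G parallel to NC meets line NM ⇒ V = (3, -11/9)
V = N + t·(M−N) with t = -4/3, so NV:VM = t:(1−t) = -4/3:7/3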